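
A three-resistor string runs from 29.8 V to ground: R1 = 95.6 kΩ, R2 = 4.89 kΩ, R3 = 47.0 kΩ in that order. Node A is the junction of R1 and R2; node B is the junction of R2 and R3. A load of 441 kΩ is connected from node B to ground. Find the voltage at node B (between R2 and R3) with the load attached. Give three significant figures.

V ≈ 8.85 V

At node B, R3 is in parallel with the load: R3‖R_L = 42.47 kΩ.
Below node A the resistance is R2 + (R3‖R_L) = 47.36 kΩ, so V_A = 29.8 × 47.36/143.0 = 9.873 V.
Then V_B = V_A × (R3‖R_L)/(R2 + R3‖R_L) = 9.873 × 42.47/47.36 = 8.85 V.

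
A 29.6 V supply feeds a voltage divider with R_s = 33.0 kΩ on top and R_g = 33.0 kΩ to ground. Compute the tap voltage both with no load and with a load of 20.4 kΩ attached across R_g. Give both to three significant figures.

Unloaded: 14.8 V; loaded: 8.18 V

Open-circuit: V = 29.6 × 33.0/(33.0 + 33.0) = 14.8 V.
With the load, R_g becomes R_g‖R_L = 12.61 kΩ, so V = 29.6 × 12.61/45.61 = 8.18 V.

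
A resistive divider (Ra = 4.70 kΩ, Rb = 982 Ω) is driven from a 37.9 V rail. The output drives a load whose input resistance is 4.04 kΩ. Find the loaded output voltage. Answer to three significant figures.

V_out ≈ 5.45 V

The load sits in parallel with Rb: Rb‖R_L = (982 × 4040) / (982 + 4040) = 790.0 Ω.
V_out = 37.9 × 790.0 / (4700 + 790.0) = 37.9 × 790.0/5490 = 5.45 V.
(Unloaded it would have been 6.55 V.)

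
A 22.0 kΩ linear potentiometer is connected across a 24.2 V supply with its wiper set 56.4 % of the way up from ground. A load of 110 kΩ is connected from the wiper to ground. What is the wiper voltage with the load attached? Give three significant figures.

V ≈ 13.0 V

The wiper splits the pot into (1−α)R = 9.592 kΩ above and αR = 12.41 kΩ below.
Lower section ‖ load = 11.15 kΩ.
V_wiper = 24.2 × 11.15/(9.592 + 11.15) = 13.0 V.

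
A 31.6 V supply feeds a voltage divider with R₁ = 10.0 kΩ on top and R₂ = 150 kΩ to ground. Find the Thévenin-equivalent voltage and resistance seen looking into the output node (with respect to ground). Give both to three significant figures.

V_th is the open-circuit tap voltage: 31.6 × 150/(10.0 + 150) = 29.6 V.
With the supply zeroed, R₁ and R₂ appear in parallel from the tap: R_th = R₁‖R₂ = (10.0 × 150)/160.0 = 9.38 kΩ.

V_th = 29.6 V, R_th = 9.38 kΩ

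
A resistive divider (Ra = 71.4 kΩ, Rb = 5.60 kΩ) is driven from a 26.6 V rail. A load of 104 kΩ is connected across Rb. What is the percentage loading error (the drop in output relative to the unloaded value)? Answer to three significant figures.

4.76 %

The divider's output (Thévenin) resistance is Ra‖Rb = 5.193 kΩ.
Fractional drop under load = R_th/(R_th + R_L) = 5.193 / (5.193 + 104) = 0.04756.
So the output falls by 4.76 %.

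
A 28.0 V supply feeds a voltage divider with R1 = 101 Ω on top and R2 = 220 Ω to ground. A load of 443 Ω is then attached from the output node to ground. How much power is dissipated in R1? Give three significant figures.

Total resistance from the source is R1 + (R2‖R_L) = 248.0 Ω, so I = 28.0/248.0 Ω = 112.9 mA.
P = I²·R1 = (112.9 mA)² × 101 Ω = 1290 mW.

P ≈ 1290 mW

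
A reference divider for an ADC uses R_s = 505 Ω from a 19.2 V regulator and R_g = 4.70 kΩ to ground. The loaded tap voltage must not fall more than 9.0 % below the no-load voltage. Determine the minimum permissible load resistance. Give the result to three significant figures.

Output resistance R_th = R_s‖R_g = (505 × 4700)/5205 = 456.0 Ω.
The fractional drop is R_th/(R_th + R_L); requiring this ≤ 0.0900 gives R_L ≥ R_th(1/0.0900 − 1) = 456.0 × 10.11 = 4.61 kΩ.

R_L(min) ≈ 4.61 kΩ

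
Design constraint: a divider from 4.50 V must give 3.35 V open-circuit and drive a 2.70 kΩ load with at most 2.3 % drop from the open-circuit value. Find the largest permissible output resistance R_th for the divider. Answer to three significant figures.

R_th ≤ 63.6 Ω

Loading drop = R_th/(R_th + R_L) ≤ 0.0230, so R_th ≤ R_L · ε/(1−ε) = 2.70 kΩ × 0.0230/0.9770 = 63.6 Ω.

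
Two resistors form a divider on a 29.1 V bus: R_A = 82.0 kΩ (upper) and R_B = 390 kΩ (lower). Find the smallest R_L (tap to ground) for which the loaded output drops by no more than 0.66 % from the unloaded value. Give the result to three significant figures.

Output resistance R_th = R_A‖R_B = (82.0 × 390)/472.0 = 67.75 kΩ.
The fractional drop is R_th/(R_th + R_L); requiring this ≤ 0.00660 gives R_L ≥ R_th(1/0.00660 − 1) = 67.75 × 150.5 = 10.2 MΩ.

R_L(min) ≈ 10.2 MΩ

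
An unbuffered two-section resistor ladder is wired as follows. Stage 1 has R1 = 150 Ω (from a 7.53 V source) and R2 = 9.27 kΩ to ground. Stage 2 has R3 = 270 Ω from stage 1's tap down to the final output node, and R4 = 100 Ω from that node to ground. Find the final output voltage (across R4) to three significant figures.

Stage 2 presents R3+R4 = 370.0 Ω as a load on stage 1's tap.
Stage 1's lower leg becomes R2‖(R3+R4) = 355.8 Ω, so V_mid = 7.53 × 355.8/505.8 = 5.297 V.
Stage 2 is itself unloaded: V_out = V_mid × R4/(R3+R4) = 5.297 × 100/370.0 = 1.43 V.

V_out ≈ 1.43 V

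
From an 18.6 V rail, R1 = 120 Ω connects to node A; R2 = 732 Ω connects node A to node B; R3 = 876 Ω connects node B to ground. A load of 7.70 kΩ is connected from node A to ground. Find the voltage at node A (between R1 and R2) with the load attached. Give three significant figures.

V ≈ 17.1 V

Below node A the series string R2+R3 = 1608 Ω sits in parallel with the 7700 Ω load: 1330 Ω.
V_A = 18.6 × 1330/(120 + 1330) = 17.1 V.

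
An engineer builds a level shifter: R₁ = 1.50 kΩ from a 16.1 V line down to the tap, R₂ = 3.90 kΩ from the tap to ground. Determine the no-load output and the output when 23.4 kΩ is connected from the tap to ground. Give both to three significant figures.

Unloaded: 11.6 V; loaded: 11.1 V

Open-circuit: V = 16.1 × 3.90/(1.50 + 3.90) = 11.6 V.
With the load, R₂ becomes R₂‖R_L = 3.343 kΩ, so V = 16.1 × 3.343/4.843 = 11.1 V.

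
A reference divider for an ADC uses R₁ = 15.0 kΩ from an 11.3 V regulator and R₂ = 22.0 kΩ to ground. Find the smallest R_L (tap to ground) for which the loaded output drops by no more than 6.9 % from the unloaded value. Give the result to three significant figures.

R_L(min) ≈ 120 kΩ

Output resistance R_th = R₁‖R₂ = (15.0 × 22.0)/37.00 = 8.919 kΩ.
The fractional drop is R_th/(R_th + R_L); requiring this ≤ 0.0690 gives R_L ≥ R_th(1/0.0690 − 1) = 8.919 × 13.49 = 120 kΩ.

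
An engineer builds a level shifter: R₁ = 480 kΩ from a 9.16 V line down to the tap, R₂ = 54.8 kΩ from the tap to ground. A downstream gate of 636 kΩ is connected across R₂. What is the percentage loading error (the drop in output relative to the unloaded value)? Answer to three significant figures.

The divider's output (Thévenin) resistance is R₁‖R₂ = 49.18 kΩ.
Fractional drop under load = R_th/(R_th + R_L) = 49.18 / (49.18 + 636) = 0.07178.
So the output falls by 7.18 %.

7.18 %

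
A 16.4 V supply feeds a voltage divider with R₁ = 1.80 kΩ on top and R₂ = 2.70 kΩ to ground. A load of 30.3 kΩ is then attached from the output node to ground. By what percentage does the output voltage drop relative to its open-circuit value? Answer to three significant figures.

The divider's output (Thévenin) resistance is R₁‖R₂ = 1.080 kΩ.
Fractional drop under load = R_th/(R_th + R_L) = 1.080 / (1.080 + 30.3) = 0.03442.
So the output falls by 3.44 %.

3.44 %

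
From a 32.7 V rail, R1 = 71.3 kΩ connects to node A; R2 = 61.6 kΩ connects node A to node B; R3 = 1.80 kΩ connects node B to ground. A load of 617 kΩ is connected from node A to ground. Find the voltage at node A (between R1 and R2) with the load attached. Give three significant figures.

V ≈ 14.6 V

Below node A the series string R2+R3 = 63.40 kΩ sits in parallel with the 617 kΩ load: 57.49 kΩ.
V_A = 32.7 × 57.49/(71.3 + 57.49) = 14.6 V.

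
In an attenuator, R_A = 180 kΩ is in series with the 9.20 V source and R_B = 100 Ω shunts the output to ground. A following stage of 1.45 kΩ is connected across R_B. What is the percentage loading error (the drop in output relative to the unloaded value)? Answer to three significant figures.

6.45 %

The divider's output (Thévenin) resistance is R_A‖R_B = 99.94 Ω.
Fractional drop under load = R_th/(R_th + R_L) = 99.94 / (99.94 + 1450) = 0.06448.
So the output falls by 6.45 %.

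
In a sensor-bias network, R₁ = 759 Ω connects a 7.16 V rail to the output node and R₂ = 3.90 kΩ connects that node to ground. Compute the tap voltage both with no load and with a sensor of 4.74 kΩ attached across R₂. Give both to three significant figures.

Unloaded: 5.99 V; loaded: 5.29 V

Open-circuit: V = 7.16 × 3900/(759 + 3900) = 5.99 V.
With the load, R₂ becomes R₂‖R_L = 2140 Ω, so V = 7.16 × 2140/2899 = 5.29 V.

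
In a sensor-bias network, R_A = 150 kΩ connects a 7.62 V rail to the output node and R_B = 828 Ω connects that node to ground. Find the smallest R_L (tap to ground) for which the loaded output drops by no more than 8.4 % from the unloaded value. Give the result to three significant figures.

R_L(min) ≈ 8.98 kΩ

Output resistance R_th = R_A‖R_B = (150000 × 828)/150800 = 823.5 Ω.
The fractional drop is R_th/(R_th + R_L); requiring this ≤ 0.0840 gives R_L ≥ R_th(1/0.0840 − 1) = 823.5 × 10.90 = 8.98 kΩ.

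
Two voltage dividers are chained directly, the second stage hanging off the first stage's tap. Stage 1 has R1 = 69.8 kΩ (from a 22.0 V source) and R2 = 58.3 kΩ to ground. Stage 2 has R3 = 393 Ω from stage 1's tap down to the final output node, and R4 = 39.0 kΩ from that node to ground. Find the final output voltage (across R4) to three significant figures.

V_out ≈ 5.49 V

Stage 2 presents R3+R4 = 39390 Ω as a load on stage 1's tap.
Stage 1's lower leg becomes R2‖(R3+R4) = 23510 Ω, so V_mid = 22.0 × 23510/93310 = 5.543 V.
Stage 2 is itself unloaded: V_out = V_mid × R4/(R3+R4) = 5.543 × 39000/39390 = 5.49 V.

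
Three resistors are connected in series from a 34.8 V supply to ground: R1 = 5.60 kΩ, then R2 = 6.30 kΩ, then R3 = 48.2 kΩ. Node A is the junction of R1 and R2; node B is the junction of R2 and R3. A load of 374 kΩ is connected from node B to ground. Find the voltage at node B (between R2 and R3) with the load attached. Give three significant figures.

V ≈ 27.2 V

At node B, R3 is in parallel with the load: R3‖R_L = 42.70 kΩ.
Below node A the resistance is R2 + (R3‖R_L) = 49.00 kΩ, so V_A = 34.8 × 49.00/54.60 = 31.23 V.
Then V_B = V_A × (R3‖R_L)/(R2 + R3‖R_L) = 31.23 × 42.70/49.00 = 27.2 V.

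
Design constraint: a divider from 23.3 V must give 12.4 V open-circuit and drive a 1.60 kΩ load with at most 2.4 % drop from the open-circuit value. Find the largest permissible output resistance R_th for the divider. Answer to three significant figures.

Loading drop = R_th/(R_th + R_L) ≤ 0.0240, so R_th ≤ R_L · ε/(1−ε) = 1.60 kΩ × 0.0240/0.9760 = 39.3 Ω.
(Any R1, R2 with R2/(R1+R2) = 0.532 and R1‖R2 ≤ 39.3 Ω will meet the spec.)

R_th ≤ 39.3 Ω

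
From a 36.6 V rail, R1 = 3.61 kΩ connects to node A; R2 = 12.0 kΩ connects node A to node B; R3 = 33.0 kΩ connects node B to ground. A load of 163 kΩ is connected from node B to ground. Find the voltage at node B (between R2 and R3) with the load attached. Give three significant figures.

At node B, R3 is in parallel with the load: R3‖R_L = 27.44 kΩ.
Below node A the resistance is R2 + (R3‖R_L) = 39.44 kΩ, so V_A = 36.6 × 39.44/43.05 = 33.53 V.
Then V_B = V_A × (R3‖R_L)/(R2 + R3‖R_L) = 33.53 × 27.44/39.44 = 23.3 V.

V ≈ 23.3 V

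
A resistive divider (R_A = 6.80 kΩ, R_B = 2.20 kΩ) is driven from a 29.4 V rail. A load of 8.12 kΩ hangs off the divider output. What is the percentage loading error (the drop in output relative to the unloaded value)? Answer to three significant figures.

Unloaded V = 29.4 × 2.20/9.000 = 7.187 V.
Loaded: R_B‖R_L = 1.731 kΩ, giving V = 29.4 × 1.731/8.531 = 5.965 V.
Drop = (7.187 − 5.965) / 7.187 = 17.0 %.

17.0 %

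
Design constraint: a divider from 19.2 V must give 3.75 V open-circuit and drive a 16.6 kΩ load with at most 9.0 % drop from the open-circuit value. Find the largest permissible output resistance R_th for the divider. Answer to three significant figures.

R_th ≤ 1.64 kΩ

Loading drop = R_th/(R_th + R_L) ≤ 0.0900, so R_th ≤ R_L · ε/(1−ε) = 16.6 kΩ × 0.0900/0.9100 = 1.64 kΩ.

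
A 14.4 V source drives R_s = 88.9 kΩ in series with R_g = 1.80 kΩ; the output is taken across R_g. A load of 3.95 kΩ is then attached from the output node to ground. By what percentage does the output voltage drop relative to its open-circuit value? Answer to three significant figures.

Unloaded V = 14.4 × 1.80/90.70 = 0.2858 V.
Loaded: R_g‖R_L = 1.237 kΩ, giving V = 14.4 × 1.237/90.14 = 0.1975 V.
Drop = (0.2858 − 0.1975) / 0.2858 = 30.9 %.

30.9 %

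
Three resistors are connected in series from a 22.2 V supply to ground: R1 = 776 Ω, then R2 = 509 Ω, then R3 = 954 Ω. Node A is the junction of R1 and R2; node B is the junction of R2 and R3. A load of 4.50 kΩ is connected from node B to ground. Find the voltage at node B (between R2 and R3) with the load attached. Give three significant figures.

At node B, R3 is in parallel with the load: R3‖R_L = 787.1 Ω.
Below node A the resistance is R2 + (R3‖R_L) = 1296 Ω, so V_A = 22.2 × 1296/2072 = 13.89 V.
Then V_B = V_A × (R3‖R_L)/(R2 + R3‖R_L) = 13.89 × 787.1/1296 = 8.43 V.

V ≈ 8.43 V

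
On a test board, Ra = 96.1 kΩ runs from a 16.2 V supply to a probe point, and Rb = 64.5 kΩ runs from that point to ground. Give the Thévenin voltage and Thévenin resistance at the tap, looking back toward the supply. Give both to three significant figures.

V_th = 6.51 V, R_th = 38.6 kΩ

V_th is the open-circuit tap voltage: 16.2 × 64.5/(96.1 + 64.5) = 6.51 V.
With the supply zeroed, Ra and Rb appear in parallel from the tap: R_th = Ra‖Rb = (96.1 × 64.5)/160.6 = 38.6 kΩ.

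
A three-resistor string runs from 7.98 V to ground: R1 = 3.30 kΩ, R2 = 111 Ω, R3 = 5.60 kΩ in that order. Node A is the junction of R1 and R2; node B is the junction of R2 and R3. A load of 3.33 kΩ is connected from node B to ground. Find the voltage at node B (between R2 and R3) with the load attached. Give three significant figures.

V ≈ 3.03 V

At node B, R3 is in parallel with the load: R3‖R_L = 2088 Ω.
Below node A the resistance is R2 + (R3‖R_L) = 2199 Ω, so V_A = 7.98 × 2199/5499 = 3.191 V.
Then V_B = V_A × (R3‖R_L)/(R2 + R3‖R_L) = 3.191 × 2088/2199 = 3.03 V.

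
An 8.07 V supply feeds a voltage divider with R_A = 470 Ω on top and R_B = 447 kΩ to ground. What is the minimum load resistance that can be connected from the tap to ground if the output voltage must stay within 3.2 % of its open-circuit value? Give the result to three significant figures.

R_L(min) ≈ 14.2 kΩ

Output resistance R_th = R_A‖R_B = (470 × 447000)/447500 = 469.5 Ω.
The fractional drop is R_th/(R_th + R_L); requiring this ≤ 0.0320 gives R_L ≥ R_th(1/0.0320 − 1) = 469.5 × 30.25 = 14.2 kΩ.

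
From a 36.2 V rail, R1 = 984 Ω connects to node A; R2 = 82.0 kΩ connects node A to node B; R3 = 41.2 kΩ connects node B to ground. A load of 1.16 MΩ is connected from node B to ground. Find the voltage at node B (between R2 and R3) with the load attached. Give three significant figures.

V ≈ 11.7 V

At node B, R3 is in parallel with the load: R3‖R_L = 39790 Ω.
Below node A the resistance is R2 + (R3‖R_L) = 121800 Ω, so V_A = 36.2 × 121800/122800 = 35.91 V.
Then V_B = V_A × (R3‖R_L)/(R2 + R3‖R_L) = 35.91 × 39790/121800 = 11.7 V.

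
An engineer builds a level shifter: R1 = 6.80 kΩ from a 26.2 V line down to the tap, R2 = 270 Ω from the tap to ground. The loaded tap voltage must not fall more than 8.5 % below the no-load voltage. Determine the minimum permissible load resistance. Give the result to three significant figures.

R_L(min) ≈ 2.80 kΩ

Output resistance R_th = R1‖R2 = (6800 × 270)/7070 = 259.7 Ω.
The fractional drop is R_th/(R_th + R_L); requiring this ≤ 0.0850 gives R_L ≥ R_th(1/0.0850 − 1) = 259.7 × 10.76 = 2.80 kΩ.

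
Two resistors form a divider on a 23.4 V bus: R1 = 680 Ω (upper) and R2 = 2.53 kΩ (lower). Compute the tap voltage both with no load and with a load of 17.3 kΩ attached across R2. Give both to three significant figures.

Open-circuit: V = 23.4 × 2530/(680 + 2530) = 18.4 V.
With the load, R2 becomes R2‖R_L = 2207 Ω, so V = 23.4 × 2207/2887 = 17.9 V.

Unloaded: 18.4 V; loaded: 17.9 V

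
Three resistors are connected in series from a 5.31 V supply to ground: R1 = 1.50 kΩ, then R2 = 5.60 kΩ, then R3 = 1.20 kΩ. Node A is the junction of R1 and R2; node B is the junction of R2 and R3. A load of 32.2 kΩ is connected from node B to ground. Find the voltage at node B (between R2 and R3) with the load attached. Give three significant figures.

V ≈ 0.744 V

At node B, R3 is in parallel with the load: R3‖R_L = 1.157 kΩ.
Below node A the resistance is R2 + (R3‖R_L) = 6.757 kΩ, so V_A = 5.31 × 6.757/8.257 = 4.345 V.
Then V_B = V_A × (R3‖R_L)/(R2 + R3‖R_L) = 4.345 × 1.157/6.757 = 0.744 V.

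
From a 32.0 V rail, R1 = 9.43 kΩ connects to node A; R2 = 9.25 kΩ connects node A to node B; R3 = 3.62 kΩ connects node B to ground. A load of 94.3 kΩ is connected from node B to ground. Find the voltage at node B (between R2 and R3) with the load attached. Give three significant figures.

At node B, R3 is in parallel with the load: R3‖R_L = 3.486 kΩ.
Below node A the resistance is R2 + (R3‖R_L) = 12.74 kΩ, so V_A = 32.0 × 12.74/22.17 = 18.39 V.
Then V_B = V_A × (R3‖R_L)/(R2 + R3‖R_L) = 18.39 × 3.486/12.74 = 5.03 V.

V ≈ 5.03 V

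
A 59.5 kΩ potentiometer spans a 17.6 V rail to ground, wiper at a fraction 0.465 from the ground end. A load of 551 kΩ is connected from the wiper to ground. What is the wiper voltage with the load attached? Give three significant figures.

The wiper splits the pot into (1−α)R = 31.83 kΩ above and αR = 27.67 kΩ below.
Lower section ‖ load = 26.34 kΩ.
V_wiper = 17.6 × 26.34/(31.83 + 26.34) = 7.97 V.

V ≈ 7.97 V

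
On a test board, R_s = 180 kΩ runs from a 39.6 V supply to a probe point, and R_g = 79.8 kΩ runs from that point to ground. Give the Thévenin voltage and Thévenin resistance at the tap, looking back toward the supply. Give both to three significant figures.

V_th is the open-circuit tap voltage: 39.6 × 79.8/(180 + 79.8) = 12.2 V.
With the supply zeroed, R_s and R_g appear in parallel from the tap: R_th = R_s‖R_g = (180 × 79.8)/259.8 = 55.3 kΩ.

V_th = 12.2 V, R_th = 55.3 kΩ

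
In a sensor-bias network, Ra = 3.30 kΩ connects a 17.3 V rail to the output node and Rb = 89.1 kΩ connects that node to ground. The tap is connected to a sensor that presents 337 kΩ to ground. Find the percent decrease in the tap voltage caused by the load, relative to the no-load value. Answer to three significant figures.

0.935 %

The divider's output (Thévenin) resistance is Ra‖Rb = 3.182 kΩ.
Fractional drop under load = R_th/(R_th + R_L) = 3.182 / (3.182 + 337) = 0.009354.
So the output falls by 0.935 %.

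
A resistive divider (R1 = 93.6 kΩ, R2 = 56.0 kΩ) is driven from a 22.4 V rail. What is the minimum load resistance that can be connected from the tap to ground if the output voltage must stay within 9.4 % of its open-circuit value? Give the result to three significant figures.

Output resistance R_th = R1‖R2 = (93.6 × 56.0)/149.6 = 35.04 kΩ.
The fractional drop is R_th/(R_th + R_L); requiring this ≤ 0.0940 gives R_L ≥ R_th(1/0.0940 − 1) = 35.04 × 9.638 = 338 kΩ.

R_L(min) ≈ 338 kΩ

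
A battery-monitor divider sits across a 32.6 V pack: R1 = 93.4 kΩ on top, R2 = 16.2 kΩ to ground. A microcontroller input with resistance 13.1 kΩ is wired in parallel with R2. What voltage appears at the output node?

The load sits in parallel with R2: R2‖R_L = (16.2 × 13.1) / (16.2 + 13.1) = 7.243 kΩ.
V_out = 32.6 × 7.243 / (93.4 + 7.243) = 32.6 × 7.243/100.6 = 2.35 V.

V_out ≈ 2.35 V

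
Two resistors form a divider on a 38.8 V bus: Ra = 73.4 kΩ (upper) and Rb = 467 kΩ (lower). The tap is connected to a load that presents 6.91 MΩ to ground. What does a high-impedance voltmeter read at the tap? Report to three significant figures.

The load sits in parallel with Rb: Rb‖R_L = (467 × 6910) / (467 + 6910) = 437.4 kΩ.
V_out = 38.8 × 437.4 / (73.4 + 437.4) = 38.8 × 437.4/510.8 = 33.2 V.
(Unloaded it would have been 33.5 V.)

V_out ≈ 33.2 V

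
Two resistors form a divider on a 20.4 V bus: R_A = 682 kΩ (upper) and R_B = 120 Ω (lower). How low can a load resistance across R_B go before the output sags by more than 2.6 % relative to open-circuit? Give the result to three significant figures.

R_L(min) ≈ 4.49 kΩ

Output resistance R_th = R_A‖R_B = (682000 × 120)/682100 = 120.0 Ω.
The fractional drop is R_th/(R_th + R_L); requiring this ≤ 0.0260 gives R_L ≥ R_th(1/0.0260 − 1) = 120.0 × 37.46 = 4.49 kΩ.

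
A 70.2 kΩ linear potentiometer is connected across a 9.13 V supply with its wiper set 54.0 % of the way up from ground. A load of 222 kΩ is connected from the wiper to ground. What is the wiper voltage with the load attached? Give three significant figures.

The wiper splits the pot into (1−α)R = 32.29 kΩ above and αR = 37.91 kΩ below.
Lower section ‖ load = 32.38 kΩ.
V_wiper = 9.13 × 32.38/(32.29 + 32.38) = 4.57 V.

V ≈ 4.57 V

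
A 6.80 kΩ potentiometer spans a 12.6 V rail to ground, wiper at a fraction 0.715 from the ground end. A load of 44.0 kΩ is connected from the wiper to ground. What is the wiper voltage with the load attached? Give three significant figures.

V ≈ 8.73 V

The wiper splits the pot into (1−α)R = 1.938 kΩ above and αR = 4.862 kΩ below.
Lower section ‖ load = 4.378 kΩ.
V_wiper = 12.6 × 4.378/(1.938 + 4.378) = 8.73 V.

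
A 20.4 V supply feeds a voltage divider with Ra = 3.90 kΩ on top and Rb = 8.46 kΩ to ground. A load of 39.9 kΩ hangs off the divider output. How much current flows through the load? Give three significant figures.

I_L ≈ 0.328 mA

Rb‖R_L = 6.980 kΩ; V_out = 20.4 × 6.980/10.88 = 13.09 V.
I_L = V_out / R_L = 13.09 / 39.9 kΩ = 0.328 mA.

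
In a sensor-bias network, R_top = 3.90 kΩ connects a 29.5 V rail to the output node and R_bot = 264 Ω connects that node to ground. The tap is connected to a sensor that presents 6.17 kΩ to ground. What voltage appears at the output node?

V_out ≈ 1.80 V

The load sits in parallel with R_bot: R_bot‖R_L = (264 × 6170) / (264 + 6170) = 253.2 Ω.
V_out = 29.5 × 253.2 / (3900 + 253.2) = 29.5 × 253.2/4153 = 1.80 V.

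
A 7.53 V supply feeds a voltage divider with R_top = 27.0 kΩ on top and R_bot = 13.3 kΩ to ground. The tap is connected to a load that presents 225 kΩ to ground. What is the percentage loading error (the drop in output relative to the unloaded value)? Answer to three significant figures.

3.81 %

The divider's output (Thévenin) resistance is R_top‖R_bot = 8.911 kΩ.
Fractional drop under load = R_th/(R_th + R_L) = 8.911 / (8.911 + 225) = 0.03809.
So the output falls by 3.81 %.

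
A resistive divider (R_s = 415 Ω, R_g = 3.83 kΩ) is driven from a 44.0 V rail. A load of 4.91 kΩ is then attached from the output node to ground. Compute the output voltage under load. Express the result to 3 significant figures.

V_out ≈ 36.9 V

The load sits in parallel with R_g: R_g‖R_L = (3830 × 4910) / (3830 + 4910) = 2152 Ω.
V_out = 44.0 × 2152 / (415 + 2152) = 44.0 × 2152/2567 = 36.9 V.
(Unloaded it would have been 39.7 V.)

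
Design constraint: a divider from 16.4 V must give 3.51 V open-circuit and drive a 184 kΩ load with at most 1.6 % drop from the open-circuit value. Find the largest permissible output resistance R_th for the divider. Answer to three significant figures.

Loading drop = R_th/(R_th + R_L) ≤ 0.0160, so R_th ≤ R_L · ε/(1−ε) = 184 kΩ × 0.0160/0.9840 = 2.99 kΩ.
(Any R1, R2 with R2/(R1+R2) = 0.214 and R1‖R2 ≤ 2.99 kΩ will meet the spec.)

R_th ≤ 2.99 kΩ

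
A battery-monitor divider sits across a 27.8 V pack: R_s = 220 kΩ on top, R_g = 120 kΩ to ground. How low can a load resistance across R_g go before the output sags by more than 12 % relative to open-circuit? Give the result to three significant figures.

Output resistance R_th = R_s‖R_g = (220 × 120)/340.0 = 77.65 kΩ.
The fractional drop is R_th/(R_th + R_L); requiring this ≤ 0.120 gives R_L ≥ R_th(1/0.120 − 1) = 77.65 × 7.333 = 569 kΩ.

R_L(min) ≈ 569 kΩ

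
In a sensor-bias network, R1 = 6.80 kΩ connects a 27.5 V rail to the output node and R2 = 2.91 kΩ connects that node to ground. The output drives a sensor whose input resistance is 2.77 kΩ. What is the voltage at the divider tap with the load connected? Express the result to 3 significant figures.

The load sits in parallel with R2: R2‖R_L = (2.91 × 2.77) / (2.91 + 2.77) = 1.419 kΩ.
V_out = 27.5 × 1.419 / (6.80 + 1.419) = 27.5 × 1.419/8.219 = 4.75 V.

V_out ≈ 4.75 V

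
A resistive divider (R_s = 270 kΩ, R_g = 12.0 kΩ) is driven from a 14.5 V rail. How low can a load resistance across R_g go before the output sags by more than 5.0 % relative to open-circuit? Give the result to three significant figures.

Output resistance R_th = R_s‖R_g = (270 × 12.0)/282.0 = 11.49 kΩ.
The fractional drop is R_th/(R_th + R_L); requiring this ≤ 0.0500 gives R_L ≥ R_th(1/0.0500 − 1) = 11.49 × 19.00 = 218 kΩ.

R_L(min) ≈ 218 kΩ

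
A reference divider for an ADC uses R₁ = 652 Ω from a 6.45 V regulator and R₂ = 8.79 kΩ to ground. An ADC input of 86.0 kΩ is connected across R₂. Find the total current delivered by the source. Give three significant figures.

I ≈ 0.748 mA

R₂‖R_L = 7975 Ω, so the source sees R₁ + R₂‖R_L = 8627 Ω.
I = 6.45 V / 8627 Ω = 0.748 mA.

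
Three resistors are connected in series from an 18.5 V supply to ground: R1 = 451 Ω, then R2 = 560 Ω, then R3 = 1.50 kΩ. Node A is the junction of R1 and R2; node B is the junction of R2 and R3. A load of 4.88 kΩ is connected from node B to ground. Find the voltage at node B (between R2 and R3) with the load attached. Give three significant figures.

At node B, R3 is in parallel with the load: R3‖R_L = 1147 Ω.
Below node A the resistance is R2 + (R3‖R_L) = 1707 Ω, so V_A = 18.5 × 1707/2158 = 14.63 V.
Then V_B = V_A × (R3‖R_L)/(R2 + R3‖R_L) = 14.63 × 1147/1707 = 9.83 V.

V ≈ 9.83 V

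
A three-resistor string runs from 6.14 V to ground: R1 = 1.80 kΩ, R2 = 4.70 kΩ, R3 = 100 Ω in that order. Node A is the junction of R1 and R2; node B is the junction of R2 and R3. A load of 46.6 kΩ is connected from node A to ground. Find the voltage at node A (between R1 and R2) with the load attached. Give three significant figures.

Below node A the series string R2+R3 = 4800 Ω sits in parallel with the 46600 Ω load: 4352 Ω.
V_A = 6.14 × 4352/(1800 + 4352) = 4.34 V.

V ≈ 4.34 V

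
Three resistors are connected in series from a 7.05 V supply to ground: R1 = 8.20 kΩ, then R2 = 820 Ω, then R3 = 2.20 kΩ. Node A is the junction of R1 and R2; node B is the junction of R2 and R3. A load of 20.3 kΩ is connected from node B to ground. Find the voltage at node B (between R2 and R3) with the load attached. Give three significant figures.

V ≈ 1.27 V

At node B, R3 is in parallel with the load: R3‖R_L = 1985 Ω.
Below node A the resistance is R2 + (R3‖R_L) = 2805 Ω, so V_A = 7.05 × 2805/11000 = 1.797 V.
Then V_B = V_A × (R3‖R_L)/(R2 + R3‖R_L) = 1.797 × 1985/2805 = 1.27 V.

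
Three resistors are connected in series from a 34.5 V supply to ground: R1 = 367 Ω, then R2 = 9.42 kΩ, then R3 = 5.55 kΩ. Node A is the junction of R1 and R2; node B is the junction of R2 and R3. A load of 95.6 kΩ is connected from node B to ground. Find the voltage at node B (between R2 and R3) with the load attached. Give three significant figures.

At node B, R3 is in parallel with the load: R3‖R_L = 5245 Ω.
Below node A the resistance is R2 + (R3‖R_L) = 14670 Ω, so V_A = 34.5 × 14670/15030 = 33.66 V.
Then V_B = V_A × (R3‖R_L)/(R2 + R3‖R_L) = 33.66 × 5245/14670 = 12.0 V.

V ≈ 12.0 V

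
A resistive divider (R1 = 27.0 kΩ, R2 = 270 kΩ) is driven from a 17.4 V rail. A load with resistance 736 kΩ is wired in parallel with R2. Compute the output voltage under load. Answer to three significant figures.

The load sits in parallel with R2: R2‖R_L = (270 × 736) / (270 + 736) = 197.5 kΩ.
V_out = 17.4 × 197.5 / (27.0 + 197.5) = 17.4 × 197.5/224.5 = 15.3 V.
(Unloaded it would have been 15.8 V.)

V_out ≈ 15.3 V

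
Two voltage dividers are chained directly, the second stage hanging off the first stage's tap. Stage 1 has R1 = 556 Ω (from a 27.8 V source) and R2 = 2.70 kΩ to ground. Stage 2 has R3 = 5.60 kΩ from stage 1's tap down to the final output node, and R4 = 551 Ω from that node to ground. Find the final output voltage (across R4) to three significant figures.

Stage 2 presents R3+R4 = 6151 Ω as a load on stage 1's tap.
Stage 1's lower leg becomes R2‖(R3+R4) = 1876 Ω, so V_mid = 27.8 × 1876/2432 = 21.45 V.
Stage 2 is itself unloaded: V_out = V_mid × R4/(R3+R4) = 21.45 × 551/6151 = 1.92 V.

V_out ≈ 1.92 V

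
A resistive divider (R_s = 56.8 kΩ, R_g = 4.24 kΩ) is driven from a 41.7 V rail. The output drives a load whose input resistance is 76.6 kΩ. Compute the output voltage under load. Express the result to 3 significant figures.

V_out ≈ 2.75 V

The load sits in parallel with R_g: R_g‖R_L = (4.24 × 76.6) / (4.24 + 76.6) = 4.018 kΩ.
V_out = 41.7 × 4.018 / (56.8 + 4.018) = 41.7 × 4.018/60.82 = 2.75 V.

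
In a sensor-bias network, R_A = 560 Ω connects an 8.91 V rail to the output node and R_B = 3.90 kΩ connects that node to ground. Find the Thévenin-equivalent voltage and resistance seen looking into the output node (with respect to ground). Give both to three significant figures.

V_th = 7.79 V, R_th = 490 Ω

V_th is the open-circuit tap voltage: 8.91 × 3900/(560 + 3900) = 7.79 V.
With the supply zeroed, R_A and R_B appear in parallel from the tap: R_th = R_A‖R_B = (560 × 3900)/4460 = 490 Ω.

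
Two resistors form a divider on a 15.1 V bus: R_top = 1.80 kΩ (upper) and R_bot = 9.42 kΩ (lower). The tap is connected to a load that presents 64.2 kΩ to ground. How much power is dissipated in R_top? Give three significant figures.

Total resistance from the source is R_top + (R_bot‖R_L) = 10.01 kΩ, so I = 15.1/10.01 kΩ = 1.508 mA.
P = I²·R_top = (1.508 mA)² × 1.80 kΩ = 4.09 mW.

P ≈ 4.09 mW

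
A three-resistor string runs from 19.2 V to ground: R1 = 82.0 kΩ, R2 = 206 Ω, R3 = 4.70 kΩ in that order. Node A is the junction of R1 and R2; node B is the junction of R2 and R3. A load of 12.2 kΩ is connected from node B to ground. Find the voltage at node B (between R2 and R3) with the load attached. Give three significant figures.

V ≈ 0.761 V

At node B, R3 is in parallel with the load: R3‖R_L = 3393 Ω.
Below node A the resistance is R2 + (R3‖R_L) = 3599 Ω, so V_A = 19.2 × 3599/85600 = 0.8072 V.
Then V_B = V_A × (R3‖R_L)/(R2 + R3‖R_L) = 0.8072 × 3393/3599 = 0.761 V.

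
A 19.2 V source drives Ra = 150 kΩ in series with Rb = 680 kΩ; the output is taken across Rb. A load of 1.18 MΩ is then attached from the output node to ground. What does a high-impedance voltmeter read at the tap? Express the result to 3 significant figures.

V_out ≈ 14.2 V

The load sits in parallel with Rb: Rb‖R_L = (680 × 1180) / (680 + 1180) = 431.4 kΩ.
V_out = 19.2 × 431.4 / (150 + 431.4) = 19.2 × 431.4/581.4 = 14.2 V.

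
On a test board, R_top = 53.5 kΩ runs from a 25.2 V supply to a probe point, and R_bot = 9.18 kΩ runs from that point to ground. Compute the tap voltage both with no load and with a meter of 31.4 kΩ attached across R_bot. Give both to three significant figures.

Open-circuit: V = 25.2 × 9.18/(53.5 + 9.18) = 3.69 V.
With the load, R_bot becomes R_bot‖R_L = 7.103 kΩ, so V = 25.2 × 7.103/60.60 = 2.95 V.

Unloaded: 3.69 V; loaded: 2.95 V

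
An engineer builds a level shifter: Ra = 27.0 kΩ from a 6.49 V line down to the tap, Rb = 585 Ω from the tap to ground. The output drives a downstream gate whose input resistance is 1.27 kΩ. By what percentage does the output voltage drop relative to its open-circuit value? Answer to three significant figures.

31.1 %

Unloaded V = 6.49 × 585/27580 = 0.1376 V.
Loaded: Rb‖R_L = 400.5 Ω, giving V = 6.49 × 400.5/27400 = 0.09486 V.
Drop = (0.1376 − 0.09486) / 0.1376 = 31.1 %.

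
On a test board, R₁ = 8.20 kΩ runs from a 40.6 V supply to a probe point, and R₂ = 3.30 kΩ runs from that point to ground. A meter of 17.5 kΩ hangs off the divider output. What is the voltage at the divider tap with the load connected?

The load sits in parallel with R₂: R₂‖R_L = (3.30 × 17.5) / (3.30 + 17.5) = 2.776 kΩ.
V_out = 40.6 × 2.776 / (8.20 + 2.776) = 40.6 × 2.776/10.98 = 10.3 V.
(Unloaded it would have been 11.7 V.)

V_out ≈ 10.3 V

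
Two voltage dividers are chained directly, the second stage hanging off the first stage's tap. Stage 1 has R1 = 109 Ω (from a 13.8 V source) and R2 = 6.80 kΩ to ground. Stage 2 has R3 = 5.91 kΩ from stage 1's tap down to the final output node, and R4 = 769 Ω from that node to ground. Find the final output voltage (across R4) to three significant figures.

V_out ≈ 1.54 V

Stage 2 presents R3+R4 = 6679 Ω as a load on stage 1's tap.
Stage 1's lower leg becomes R2‖(R3+R4) = 3369 Ω, so V_mid = 13.8 × 3369/3478 = 13.37 V.
Stage 2 is itself unloaded: V_out = V_mid × R4/(R3+R4) = 13.37 × 769/6679 = 1.54 V.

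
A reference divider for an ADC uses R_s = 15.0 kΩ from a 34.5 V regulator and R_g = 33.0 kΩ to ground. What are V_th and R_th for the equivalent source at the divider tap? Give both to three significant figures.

V_th = 23.7 V, R_th = 10.3 kΩ

V_th is the open-circuit tap voltage: 34.5 × 33.0/(15.0 + 33.0) = 23.7 V.
With the supply zeroed, R_s and R_g appear in parallel from the tap: R_th = R_s‖R_g = (15.0 × 33.0)/48.00 = 10.3 kΩ.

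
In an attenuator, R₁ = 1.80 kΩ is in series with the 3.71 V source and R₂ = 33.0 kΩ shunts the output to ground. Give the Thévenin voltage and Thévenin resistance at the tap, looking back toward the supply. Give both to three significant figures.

V_th = 3.52 V, R_th = 1.71 kΩ

V_th is the open-circuit tap voltage: 3.71 × 33.0/(1.80 + 33.0) = 3.52 V.
With the supply zeroed, R₁ and R₂ appear in parallel from the tap: R_th = R₁‖R₂ = (1.80 × 33.0)/34.80 = 1.71 kΩ.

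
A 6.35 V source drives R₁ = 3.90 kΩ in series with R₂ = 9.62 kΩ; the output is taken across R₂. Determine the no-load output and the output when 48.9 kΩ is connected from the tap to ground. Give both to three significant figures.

Unloaded: 4.52 V; loaded: 4.28 V

Open-circuit: V = 6.35 × 9.62/(3.90 + 9.62) = 4.52 V.
With the load, R₂ becomes R₂‖R_L = 8.039 kΩ, so V = 6.35 × 8.039/11.94 = 4.28 V.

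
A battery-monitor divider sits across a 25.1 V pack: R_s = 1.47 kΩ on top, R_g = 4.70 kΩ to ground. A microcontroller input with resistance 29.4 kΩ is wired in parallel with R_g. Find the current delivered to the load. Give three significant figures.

R_g‖R_L = 4.052 kΩ; V_out = 25.1 × 4.052/5.522 = 18.42 V.
I_L = V_out / R_L = 18.42 / 29.4 kΩ = 0.626 mA.

I_L ≈ 0.626 mA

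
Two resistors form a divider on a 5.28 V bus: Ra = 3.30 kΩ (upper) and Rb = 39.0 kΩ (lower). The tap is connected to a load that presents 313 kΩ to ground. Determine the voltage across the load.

V_out ≈ 4.82 V

The load sits in parallel with Rb: Rb‖R_L = (39.0 × 313) / (39.0 + 313) = 34.68 kΩ.
V_out = 5.28 × 34.68 / (3.30 + 34.68) = 5.28 × 34.68/37.98 = 4.82 V.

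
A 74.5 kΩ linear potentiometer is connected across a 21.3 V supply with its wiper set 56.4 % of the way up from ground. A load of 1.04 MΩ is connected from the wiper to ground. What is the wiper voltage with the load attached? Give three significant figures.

V ≈ 11.8 V

The wiper splits the pot into (1−α)R = 32.48 kΩ above and αR = 42.02 kΩ below.
Lower section ‖ load = 40.39 kΩ.
V_wiper = 21.3 × 40.39/(32.48 + 40.39) = 11.8 V.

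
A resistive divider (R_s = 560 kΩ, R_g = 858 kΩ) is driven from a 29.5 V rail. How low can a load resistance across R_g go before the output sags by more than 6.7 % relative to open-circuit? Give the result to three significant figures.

R_L(min) ≈ 4.72 MΩ

Output resistance R_th = R_s‖R_g = (560 × 858)/1418 = 338.8 kΩ.
The fractional drop is R_th/(R_th + R_L); requiring this ≤ 0.0670 gives R_L ≥ R_th(1/0.0670 − 1) = 338.8 × 13.93 = 4.72 MΩ.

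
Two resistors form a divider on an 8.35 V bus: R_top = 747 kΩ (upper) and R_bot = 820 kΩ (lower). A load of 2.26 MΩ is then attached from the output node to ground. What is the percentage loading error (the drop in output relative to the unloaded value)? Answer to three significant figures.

14.7 %

The divider's output (Thévenin) resistance is R_top‖R_bot = 390.9 kΩ.
Fractional drop under load = R_th/(R_th + R_L) = 390.9 / (390.9 + 2260) = 0.1475.
So the output falls by 14.7 %.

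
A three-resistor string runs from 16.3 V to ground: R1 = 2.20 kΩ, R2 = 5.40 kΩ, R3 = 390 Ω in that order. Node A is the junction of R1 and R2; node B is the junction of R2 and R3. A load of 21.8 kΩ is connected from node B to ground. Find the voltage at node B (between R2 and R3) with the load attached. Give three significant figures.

At node B, R3 is in parallel with the load: R3‖R_L = 383.1 Ω.
Below node A the resistance is R2 + (R3‖R_L) = 5783 Ω, so V_A = 16.3 × 5783/7983 = 11.81 V.
Then V_B = V_A × (R3‖R_L)/(R2 + R3‖R_L) = 11.81 × 383.1/5783 = 0.782 V.

V ≈ 0.782 V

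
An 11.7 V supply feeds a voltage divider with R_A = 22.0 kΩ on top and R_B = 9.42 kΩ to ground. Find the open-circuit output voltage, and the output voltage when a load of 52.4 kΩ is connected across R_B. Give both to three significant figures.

Open-circuit: V = 11.7 × 9.42/(22.0 + 9.42) = 3.51 V.
With the load, R_B becomes R_B‖R_L = 7.985 kΩ, so V = 11.7 × 7.985/29.98 = 3.12 V.

Unloaded: 3.51 V; loaded: 3.12 V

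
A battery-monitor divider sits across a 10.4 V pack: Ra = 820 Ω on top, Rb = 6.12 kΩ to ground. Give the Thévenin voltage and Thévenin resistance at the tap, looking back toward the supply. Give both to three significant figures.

V_th = 9.17 V, R_th = 723 Ω

V_th is the open-circuit tap voltage: 10.4 × 6120/(820 + 6120) = 9.17 V.
With the supply zeroed, Ra and Rb appear in parallel from the tap: R_th = Ra‖Rb = (820 × 6120)/6940 = 723 Ω.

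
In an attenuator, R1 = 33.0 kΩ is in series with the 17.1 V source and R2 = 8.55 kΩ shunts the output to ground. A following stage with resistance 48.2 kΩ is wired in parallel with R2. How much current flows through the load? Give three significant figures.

R2‖R_L = 7.262 kΩ; V_out = 17.1 × 7.262/40.26 = 3.084 V.
I_L = V_out / R_L = 3.084 / 48.2 kΩ = 0.0640 mA.

I_L ≈ 0.0640 mA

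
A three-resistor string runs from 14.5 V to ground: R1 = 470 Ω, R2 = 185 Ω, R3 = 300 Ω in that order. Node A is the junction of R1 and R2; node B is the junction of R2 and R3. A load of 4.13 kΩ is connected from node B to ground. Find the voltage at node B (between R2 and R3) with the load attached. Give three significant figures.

V ≈ 4.34 V

At node B, R3 is in parallel with the load: R3‖R_L = 279.7 Ω.
Below node A the resistance is R2 + (R3‖R_L) = 464.7 Ω, so V_A = 14.5 × 464.7/934.7 = 7.209 V.
Then V_B = V_A × (R3‖R_L)/(R2 + R3‖R_L) = 7.209 × 279.7/464.7 = 4.34 V.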